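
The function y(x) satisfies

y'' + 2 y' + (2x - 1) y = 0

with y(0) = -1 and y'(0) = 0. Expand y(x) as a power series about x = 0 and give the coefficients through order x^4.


Ansatz: y(x) = sum_{n>=0} a_n x^n, so y'(x) = sum_{n>=1} n a_n x^(n-1) and y''(x) = sum_{n>=2} n(n-1) a_n x^(n-2).
Substitute into P(x) y'' + Q(x) y' + R(x) y = 0 with P(x) = 1, Q(x) = 2, R(x) = 2x - 1, and match powers of x.
Initial conditions: a_0 = -1, a_1 = 0.
Setting the coefficient of each power of x to zero and solving order by order (substituting the coefficients already found):
  x^0: 2 a_2 + 2 a_1 - a_0 = 0  ->  2 a_2 = -2 a_1 + a_0 = -1  ->  a_2 = -1/2
  x^1: 6 a_3 + 4 a_2 - a_1 + 2 a_0 = 0  ->  6 a_3 = -4 a_2 + a_1 - 2 a_0 = 4  ->  a_3 = 2/3
  x^2: 12 a_4 + 6 a_3 - a_2 + 2 a_1 = 0  ->  12 a_4 = -6 a_3 + a_2 - 2 a_1 = -9/2  ->  a_4 = -3/8
Truncated series: y(x) = -1 - (1/2) x^2 + (2/3) x^3 - (3/8) x^4 + O(x^5).

a_0 = -1; a_1 = 0; a_2 = -1/2; a_3 = 2/3; a_4 = -3/8


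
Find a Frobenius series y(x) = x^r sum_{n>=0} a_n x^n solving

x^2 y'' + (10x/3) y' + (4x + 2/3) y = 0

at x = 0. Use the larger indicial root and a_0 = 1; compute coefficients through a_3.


Write in Frobenius form y'' + (p(x)/x) y' + (q(x)/x^2) y = 0:
  p(x) = 10/3,  q(x) = 4x + 2/3.
Indicial equation: r(r-1) + (10/3) r + (2/3) = 0 -> roots r_1 = -1/3, r_2 = -2.
Take r = r_1 = -1/3. Let y(x) = x^r sum_{n>=0} a_n x^n with a_0 = 1.
Substitute y = x^r sum a_n x^n and match x^{r+n}. The recurrence is
  D(n) a_n + 4 a_{n-1} = 0,  where D(n) = (r+n)(r+n-1) + (10/3)(r+n) + (2/3).
  a_n = -4 / D(n) * a_{n-1}.
Since the indicial polynomial factors as (r - r_1)(r - r_2), D(n) = (r_1 + n - r_1)(r_1 + n - r_2) = n(n + 5/3).
Evaluating step by step (a_0 = 1):
  n = 1: D(1) = 1(1 + 5/3) = 8/3; numerator = -4(1) = -4; a_1 = (-4)/(8/3) = -3/2
  n = 2: D(2) = 2(2 + 5/3) = 22/3; numerator = -4(-3/2) = 6; a_2 = (6)/(22/3) = 9/11
  n = 3: D(3) = 3(3 + 5/3) = 14; numerator = -4(9/11) = -36/11; a_3 = (-36/11)/(14) = -18/77

r = -1/3; a_0 = 1; a_1 = -3/2; a_2 = 9/11; a_3 = -18/77


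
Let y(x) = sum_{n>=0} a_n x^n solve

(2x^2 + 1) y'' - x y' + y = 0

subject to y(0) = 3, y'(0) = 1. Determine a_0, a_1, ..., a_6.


Ansatz: y(x) = sum_{n>=0} a_n x^n, so y'(x) = sum_{n>=1} n a_n x^(n-1) and y''(x) = sum_{n>=2} n(n-1) a_n x^(n-2).
Substitute into P(x) y'' + Q(x) y' + R(x) y = 0 with P(x) = 2x^2 + 1, Q(x) = -x, R(x) = 1, and match powers of x.
Initial conditions: a_0 = 3, a_1 = 1.
Setting the coefficient of each power of x to zero and solving order by order (substituting the coefficients already found):
  x^0: 2 a_2 + a_0 = 0  ->  2 a_2 = -a_0 = -3  ->  a_2 = -3/2
  x^1: 6 a_3 = 0  ->  a_3 = 0
  x^2: 12 a_4 + 3 a_2 = 0  ->  12 a_4 = -3 a_2 = 9/2  ->  a_4 = 3/8
  x^3: 20 a_5 + 10 a_3 = 0  ->  20 a_5 = -10 a_3 = 0  ->  a_5 = 0
  x^4: 30 a_6 + 21 a_4 = 0  ->  30 a_6 = -21 a_4 = -63/8  ->  a_6 = -21/80
Truncated series: y(x) = 3 + x - (3/2) x^2 + (3/8) x^4 - (21/80) x^6 + O(x^7).

a_0 = 3; a_1 = 1; a_2 = -3/2; a_3 = 0; a_4 = 3/8; a_5 = 0; a_6 = -21/80


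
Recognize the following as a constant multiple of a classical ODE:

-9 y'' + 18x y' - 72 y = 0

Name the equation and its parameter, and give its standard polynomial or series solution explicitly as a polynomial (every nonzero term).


All three coefficients share the factor -9; dividing through by -9 gives  y'' - 2x y' + 8 y = 0.
This matches the Hermite equation y'' - 2x y' + 2n y = 0 with 2n = 8, so n = 4; the polynomial solution is H_4(x).
With y = sum_k a_k x^k, matching x^k gives (k+2)(k+1) a_{k+2} = 2(k - n) a_k = 2(k - 4) a_k. The right side vanishes at k = 4, so the series with the parity of 4 terminates at degree 4.
Standard normalization: leading coefficient of H_n is 2^n, so a_4 = 2^4 = 16. Work downward with a_k = (k+1)(k+2) a_{k+2} / (2(k - n)):
  a_2 = (3)(4)(16) / (2(2 - 4)) = 192/(-4) = -48
  a_0 = (1)(2)(-48) / (2(0 - 4)) = -96/(-8) = 12
Hence H_4(x) = 16 x^4 - 48 x^2 + 12.

H_4(x); series = 16 x^4 - 48 x^2 + 12


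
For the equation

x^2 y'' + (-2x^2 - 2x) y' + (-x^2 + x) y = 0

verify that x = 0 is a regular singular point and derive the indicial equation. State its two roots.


Divide by x^2 to reach normal form y'' + P_1(x) y' + P_2(x) y = 0 with P_1(x) = -2 - 2/x and P_2(x) = -1 + 1/x.
x = 0 is a singular point because the y'-coefficient -2 - 2/x has a pole at x = 0 and the y-coefficient -1 + 1/x has a pole at x = 0.
It is a regular singular point because x P_1(x) = p(x) = -2x - 2 and x^2 P_2(x) = q(x) = -x^2 + x are polynomials, hence analytic at x = 0.
p(0) = -2,  q(0) = 0.
Indicial equation: r(r-1) + p(0) r + q(0) = 0, i.e. r^2 + (p(0) - 1) r + q(0) = 0, i.e. r^2 - 3 r = 0.
Discriminant: (-3)^2 - 4(0) = 9, so r = (3 ± 3)/2.
Solving: r_1 = 3, r_2 = 0.

indicial: r^2 - 3 r = 0; roots r_1 = 3, r_2 = 0


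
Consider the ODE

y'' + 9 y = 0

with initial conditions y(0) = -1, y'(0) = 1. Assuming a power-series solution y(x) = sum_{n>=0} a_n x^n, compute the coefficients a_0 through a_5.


Ansatz: y(x) = sum_{n>=0} a_n x^n, so y'(x) = sum_{n>=1} n a_n x^(n-1) and y''(x) = sum_{n>=2} n(n-1) a_n x^(n-2).
Substitute into P(x) y'' + Q(x) y' + R(x) y = 0 with P(x) = 1, Q(x) = 0, R(x) = 9, and match powers of x.
Initial conditions: a_0 = -1, a_1 = 1.
Setting the coefficient of each power of x to zero and solving order by order (substituting the coefficients already found):
  x^0: 2 a_2 + 9 a_0 = 0  ->  2 a_2 = -9 a_0 = 9  ->  a_2 = 9/2
  x^1: 6 a_3 + 9 a_1 = 0  ->  6 a_3 = -9 a_1 = -9  ->  a_3 = -3/2
  x^2: 12 a_4 + 9 a_2 = 0  ->  12 a_4 = -9 a_2 = -81/2  ->  a_4 = -27/8
  x^3: 20 a_5 + 9 a_3 = 0  ->  20 a_5 = -9 a_3 = 27/2  ->  a_5 = 27/40
Truncated series: y(x) = -1 + x + (9/2) x^2 - (3/2) x^3 - (27/8) x^4 + (27/40) x^5 + O(x^6).

a_0 = -1; a_1 = 1; a_2 = 9/2; a_3 = -3/2; a_4 = -27/8; a_5 = 27/40


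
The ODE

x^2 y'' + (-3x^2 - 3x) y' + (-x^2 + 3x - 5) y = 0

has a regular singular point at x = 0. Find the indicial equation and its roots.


Divide by x^2 to reach normal form y'' + P_1(x) y' + P_2(x) y = 0 with P_1(x) = -3 - 3/x and P_2(x) = -1 + 3/x - 5/x^2.
x = 0 is a singular point because the y'-coefficient -3 - 3/x has a pole at x = 0 and the y-coefficient -1 + 3/x - 5/x^2 has a pole at x = 0.
It is a regular singular point because x P_1(x) = p(x) = -3x - 3 and x^2 P_2(x) = q(x) = -x^2 + 3x - 5 are polynomials, hence analytic at x = 0.
p(0) = -3,  q(0) = -5.
Indicial equation: r(r-1) + p(0) r + q(0) = 0, i.e. r^2 + (p(0) - 1) r + q(0) = 0, i.e. r^2 - 4 r - 5 = 0.
Discriminant: (-4)^2 - 4(-5) = 36, so r = (4 ± 6)/2.
Solving: r_1 = 5, r_2 = -1.

indicial: r^2 - 4 r - 5 = 0; roots r_1 = 5, r_2 = -1


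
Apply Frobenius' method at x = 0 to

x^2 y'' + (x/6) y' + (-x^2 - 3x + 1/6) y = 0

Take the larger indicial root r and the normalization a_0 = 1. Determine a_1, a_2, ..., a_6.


Write in Frobenius form y'' + (p(x)/x) y' + (q(x)/x^2) y = 0:
  p(x) = 1/6,  q(x) = -x^2 - 3x + 1/6.
Indicial equation: r(r-1) + (1/6) r + (1/6) = 0 -> roots r_1 = 1/2, r_2 = 1/3.
Take r = r_1 = 1/2. Let y(x) = x^r sum_{n>=0} a_n x^n with a_0 = 1.
Substitute y = x^r sum a_n x^n and match x^{r+n}. The recurrence is
  D(n) a_n - 3 a_{n-1} - 1 a_{n-2} = 0,  where D(n) = (r+n)(r+n-1) + (1/6)(r+n) + (1/6).
  a_n = [3 a_{n-1} + 1 a_{n-2}] / D(n).
Since the indicial polynomial factors as (r - r_1)(r - r_2), D(n) = (r_1 + n - r_1)(r_1 + n - r_2) = n(n + 1/6).
Evaluating step by step (a_0 = 1):
  n = 1: D(1) = 1(1 + 1/6) = 7/6; numerator = 3(1) = 3; a_1 = (3)/(7/6) = 18/7
  n = 2: D(2) = 2(2 + 1/6) = 13/3; numerator = 3(18/7) + 1(1) = 61/7; a_2 = (61/7)/(13/3) = 183/91
  n = 3: D(3) = 3(3 + 1/6) = 19/2; numerator = 3(183/91) + 1(18/7) = 783/91; a_3 = (783/91)/(19/2) = 1566/1729
  n = 4: D(4) = 4(4 + 1/6) = 50/3; numerator = 3(1566/1729) + 1(183/91) = 8175/1729; a_4 = (8175/1729)/(50/3) = 981/3458
  n = 5: D(5) = 5(5 + 1/6) = 155/6; numerator = 3(981/3458) + 1(1566/1729) = 6075/3458; a_5 = (6075/3458)/(155/6) = 3645/53599
  n = 6: D(6) = 6(6 + 1/6) = 37; numerator = 3(3645/53599) + 1(981/3458) = 52281/107198; a_6 = (52281/107198)/(37) = 1413/107198

r = 1/2; a_0 = 1; a_1 = 18/7; a_2 = 183/91; a_3 = 1566/1729; a_4 = 981/3458; a_5 = 3645/53599; a_6 = 1413/107198


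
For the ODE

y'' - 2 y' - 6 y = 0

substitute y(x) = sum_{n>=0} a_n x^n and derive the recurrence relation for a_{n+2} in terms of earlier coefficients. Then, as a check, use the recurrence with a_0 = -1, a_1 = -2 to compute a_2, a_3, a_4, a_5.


Substitute y = sum_n a_n x^n.
y''(x) has coefficient (n+2)(n+1) a_{n+2} at x^n;
-2 y'(x) has coefficient -2 (n+1) a_{n+1} at x^n;
-6 y(x) has coefficient -6 a_n at x^n.
Matching x^n: (n+2)(n+1) a_{n+2} - 2 (n+1) a_{n+1} - 6 a_n = 0.
Thus a_{n+2} = [2 (n+1) a_{n+1} + 6 a_n] / ((n+1)(n+2)).

Check with a_0 = -1, a_1 = -2 (apply the recurrence for n = 0, 1, 2, 3): a_0 = -1, a_1 = -2, a_2 = -5, a_3 = -16/3, a_4 = -31/6, a_5 = -11/3.

a_(n+2) = [2 (n+1) a_(n+1) + 6 a_n] / ((n+1)(n+2)); check: a_0 = -1, a_1 = -2, a_2 = -5, a_3 = -16/3, a_4 = -31/6, a_5 = -11/3


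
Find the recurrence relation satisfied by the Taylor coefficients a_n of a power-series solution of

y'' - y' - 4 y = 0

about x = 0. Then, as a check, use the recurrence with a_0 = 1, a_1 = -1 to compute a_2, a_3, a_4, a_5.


Substitute y = sum_n a_n x^n.
y''(x) has coefficient (n+2)(n+1) a_{n+2} at x^n;
-y'(x) has coefficient -(n+1) a_{n+1} at x^n;
-4 y(x) has coefficient -4 a_n at x^n.
Matching x^n: (n+2)(n+1) a_{n+2} - (n+1) a_{n+1} - 4 a_n = 0.
Thus a_{n+2} = [(n+1) a_{n+1} + 4 a_n] / ((n+1)(n+2)).

Check with a_0 = 1, a_1 = -1 (apply the recurrence for n = 0, 1, 2, 3): a_0 = 1, a_1 = -1, a_2 = 3/2, a_3 = -1/6, a_4 = 11/24, a_5 = 7/120.

a_(n+2) = [(n+1) a_(n+1) + 4 a_n] / ((n+1)(n+2)); check: a_0 = 1, a_1 = -1, a_2 = 3/2, a_3 = -1/6, a_4 = 11/24, a_5 = 7/120


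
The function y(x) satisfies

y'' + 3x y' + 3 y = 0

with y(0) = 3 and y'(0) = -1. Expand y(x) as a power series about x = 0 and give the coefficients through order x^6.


Ansatz: y(x) = sum_{n>=0} a_n x^n, so y'(x) = sum_{n>=1} n a_n x^(n-1) and y''(x) = sum_{n>=2} n(n-1) a_n x^(n-2).
Substitute into P(x) y'' + Q(x) y' + R(x) y = 0 with P(x) = 1, Q(x) = 3x, R(x) = 3, and match powers of x.
Initial conditions: a_0 = 3, a_1 = -1.
Setting the coefficient of each power of x to zero and solving order by order (substituting the coefficients already found):
  x^0: 2 a_2 + 3 a_0 = 0  ->  2 a_2 = -3 a_0 = -9  ->  a_2 = -9/2
  x^1: 6 a_3 + 6 a_1 = 0  ->  6 a_3 = -6 a_1 = 6  ->  a_3 = 1
  x^2: 12 a_4 + 9 a_2 = 0  ->  12 a_4 = -9 a_2 = 81/2  ->  a_4 = 27/8
  x^3: 20 a_5 + 12 a_3 = 0  ->  20 a_5 = -12 a_3 = -12  ->  a_5 = -3/5
  x^4: 30 a_6 + 15 a_4 = 0  ->  30 a_6 = -15 a_4 = -405/8  ->  a_6 = -27/16
Truncated series: y(x) = 3 - x - (9/2) x^2 + x^3 + (27/8) x^4 - (3/5) x^5 - (27/16) x^6 + O(x^7).

a_0 = 3; a_1 = -1; a_2 = -9/2; a_3 = 1; a_4 = 27/8; a_5 = -3/5; a_6 = -27/16


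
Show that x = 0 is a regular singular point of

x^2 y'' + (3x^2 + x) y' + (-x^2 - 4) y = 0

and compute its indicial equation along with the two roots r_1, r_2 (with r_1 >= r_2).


Divide by x^2 to reach normal form y'' + P_1(x) y' + P_2(x) y = 0 with P_1(x) = 3 + 1/x and P_2(x) = -1 - 4/x^2.
x = 0 is a singular point because the y'-coefficient 3 + 1/x has a pole at x = 0 and the y-coefficient -1 - 4/x^2 has a pole at x = 0.
It is a regular singular point because x P_1(x) = p(x) = 3x + 1 and x^2 P_2(x) = q(x) = -x^2 - 4 are polynomials, hence analytic at x = 0.
p(0) = 1,  q(0) = -4.
Indicial equation: r(r-1) + p(0) r + q(0) = 0, i.e. r^2 + (p(0) - 1) r + q(0) = 0, i.e. r^2 - 4 = 0.
Discriminant: (0)^2 - 4(-4) = 16, so r = (0 ± 4)/2.
Solving: r_1 = 2, r_2 = -2.

indicial: r^2 - 4 = 0; roots r_1 = 2, r_2 = -2


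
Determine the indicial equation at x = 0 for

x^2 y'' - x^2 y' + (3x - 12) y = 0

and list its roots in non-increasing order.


Divide by x^2 to reach normal form y'' + P_1(x) y' + P_2(x) y = 0 with P_1(x) = -1 and P_2(x) = 3/x - 12/x^2.
x = 0 is a singular point because the y-coefficient 3/x - 12/x^2 has a pole at x = 0.
It is a regular singular point because x P_1(x) = p(x) = -x and x^2 P_2(x) = q(x) = 3x - 12 are polynomials, hence analytic at x = 0.
p(0) = 0,  q(0) = -12.
Indicial equation: r(r-1) + p(0) r + q(0) = 0, i.e. r^2 + (p(0) - 1) r + q(0) = 0, i.e. r^2 - 1 r - 12 = 0.
Discriminant: (-1)^2 - 4(-12) = 49, so r = (1 ± 7)/2.
Solving: r_1 = 4, r_2 = -3.

indicial: r^2 - 1 r - 12 = 0; roots r_1 = 4, r_2 = -3


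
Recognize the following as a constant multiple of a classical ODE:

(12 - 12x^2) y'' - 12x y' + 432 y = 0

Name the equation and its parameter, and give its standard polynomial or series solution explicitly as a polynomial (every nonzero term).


All three coefficients share the factor 12; dividing through by 12 gives  (1 - x^2) y'' - x y' + 36 y = 0.
This matches the Chebyshev equation (1 - x^2) y'' - x y' + n^2 y = 0 (note the -x y' term, not -2x y') with n^2 = 36, so n = 6; the polynomial solution is T_6(x).
With y = sum_k a_k x^k, matching x^k gives (k+2)(k+1) a_{k+2} = (k^2 - n^2) a_k = (k - 6)(k + 6) a_k. The right side vanishes at k = 6, so the series with the parity of 6 terminates at degree 6.
Standard normalization: leading coefficient of T_n is 2^(n-1), so a_6 = 2^5 = 32. Work downward with a_k = (k+1)(k+2) a_{k+2} / ((k - 6)(k + 6)):
  a_4 = (5)(6)(32) / ((4 - 6)(4 + 6)) = 960/(-20) = -48
  a_2 = (3)(4)(-48) / ((2 - 6)(2 + 6)) = -576/(-32) = 18
  a_0 = (1)(2)(18) / ((0 - 6)(0 + 6)) = 36/(-36) = -1
Hence T_6(x) = 32 x^6 - 48 x^4 + 18 x^2 - 1.

T_6(x); series = 32 x^6 - 48 x^4 + 18 x^2 - 1


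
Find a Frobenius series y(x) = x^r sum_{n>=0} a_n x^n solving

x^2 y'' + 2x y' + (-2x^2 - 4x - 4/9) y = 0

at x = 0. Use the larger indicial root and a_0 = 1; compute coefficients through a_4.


Write in Frobenius form y'' + (p(x)/x) y' + (q(x)/x^2) y = 0:
  p(x) = 2,  q(x) = -2x^2 - 4x - 4/9.
Indicial equation: r(r-1) + (2) r + (-4/9) = 0 -> roots r_1 = 1/3, r_2 = -4/3.
Take r = r_1 = 1/3. Let y(x) = x^r sum_{n>=0} a_n x^n with a_0 = 1.
Substitute y = x^r sum a_n x^n and match x^{r+n}. The recurrence is
  D(n) a_n - 4 a_{n-1} - 2 a_{n-2} = 0,  where D(n) = (r+n)(r+n-1) + (2)(r+n) + (-4/9).
  a_n = [4 a_{n-1} + 2 a_{n-2}] / D(n).
Since the indicial polynomial factors as (r - r_1)(r - r_2), D(n) = (r_1 + n - r_1)(r_1 + n - r_2) = n(n + 5/3).
Evaluating step by step (a_0 = 1):
  n = 1: D(1) = 1(1 + 5/3) = 8/3; numerator = 4(1) = 4; a_1 = (4)/(8/3) = 3/2
  n = 2: D(2) = 2(2 + 5/3) = 22/3; numerator = 4(3/2) + 2(1) = 8; a_2 = (8)/(22/3) = 12/11
  n = 3: D(3) = 3(3 + 5/3) = 14; numerator = 4(12/11) + 2(3/2) = 81/11; a_3 = (81/11)/(14) = 81/154
  n = 4: D(4) = 4(4 + 5/3) = 68/3; numerator = 4(81/154) + 2(12/11) = 30/7; a_4 = (30/7)/(68/3) = 45/238

r = 1/3; a_0 = 1; a_1 = 3/2; a_2 = 12/11; a_3 = 81/154; a_4 = 45/238


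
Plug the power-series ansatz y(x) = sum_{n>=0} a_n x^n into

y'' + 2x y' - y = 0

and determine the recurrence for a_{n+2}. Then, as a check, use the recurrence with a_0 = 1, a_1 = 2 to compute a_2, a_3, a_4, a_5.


Substitute y = sum_n a_n x^n.
y''(x) has coefficient (n+2)(n+1) a_{n+2} at x^n;
2 x y'(x) has coefficient 2 n a_n at x^n (shift);
-y(x) has coefficient -1 a_n at x^n.
Matching x^n: (n+2)(n+1) a_{n+2} + (2n - 1) a_n = 0.
Thus a_{n+2} = (-2n + 1) / ((n+1)(n+2)) * a_n.

Check with a_0 = 1, a_1 = 2 (apply the recurrence for n = 0, 1, 2, 3): a_0 = 1, a_1 = 2, a_2 = 1/2, a_3 = -1/3, a_4 = -1/8, a_5 = 1/12.

a_(n+2) = (-2n + 1) / ((n+1)(n+2)) * a_n; check: a_0 = 1, a_1 = 2, a_2 = 1/2, a_3 = -1/3, a_4 = -1/8, a_5 = 1/12


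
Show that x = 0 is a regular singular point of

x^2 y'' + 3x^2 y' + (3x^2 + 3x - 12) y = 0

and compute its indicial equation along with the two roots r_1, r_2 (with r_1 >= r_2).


Divide by x^2 to reach normal form y'' + P_1(x) y' + P_2(x) y = 0 with P_1(x) = 3 and P_2(x) = 3 + 3/x - 12/x^2.
x = 0 is a singular point because the y-coefficient 3 + 3/x - 12/x^2 has a pole at x = 0.
It is a regular singular point because x P_1(x) = p(x) = 3x and x^2 P_2(x) = q(x) = 3x^2 + 3x - 12 are polynomials, hence analytic at x = 0.
p(0) = 0,  q(0) = -12.
Indicial equation: r(r-1) + p(0) r + q(0) = 0, i.e. r^2 + (p(0) - 1) r + q(0) = 0, i.e. r^2 - 1 r - 12 = 0.
Discriminant: (-1)^2 - 4(-12) = 49, so r = (1 ± 7)/2.
Solving: r_1 = 4, r_2 = -3.

indicial: r^2 - 1 r - 12 = 0; roots r_1 = 4, r_2 = -3


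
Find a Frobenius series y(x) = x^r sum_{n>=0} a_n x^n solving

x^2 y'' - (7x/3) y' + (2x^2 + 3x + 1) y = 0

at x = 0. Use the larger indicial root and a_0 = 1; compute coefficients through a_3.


Write in Frobenius form y'' + (p(x)/x) y' + (q(x)/x^2) y = 0:
  p(x) = -7/3,  q(x) = 2x^2 + 3x + 1.
Indicial equation: r(r-1) + (-7/3) r + (1) = 0 -> roots r_1 = 3, r_2 = 1/3.
Take r = r_1 = 3. Let y(x) = x^r sum_{n>=0} a_n x^n with a_0 = 1.
Substitute y = x^r sum a_n x^n and match x^{r+n}. The recurrence is
  D(n) a_n + 3 a_{n-1} + 2 a_{n-2} = 0,  where D(n) = (r+n)(r+n-1) + (-7/3)(r+n) + (1).
  a_n = [-3 a_{n-1} - 2 a_{n-2}] / D(n).
Since the indicial polynomial factors as (r - r_1)(r - r_2), D(n) = (r_1 + n - r_1)(r_1 + n - r_2) = n(n + 8/3).
Evaluating step by step (a_0 = 1):
  n = 1: D(1) = 1(1 + 8/3) = 11/3; numerator = -3(1) = -3; a_1 = (-3)/(11/3) = -9/11
  n = 2: D(2) = 2(2 + 8/3) = 28/3; numerator = -3(-9/11) - 2(1) = 5/11; a_2 = (5/11)/(28/3) = 15/308
  n = 3: D(3) = 3(3 + 8/3) = 17; numerator = -3(15/308) - 2(-9/11) = 459/308; a_3 = (459/308)/(17) = 27/308

r = 3; a_0 = 1; a_1 = -9/11; a_2 = 15/308; a_3 = 27/308


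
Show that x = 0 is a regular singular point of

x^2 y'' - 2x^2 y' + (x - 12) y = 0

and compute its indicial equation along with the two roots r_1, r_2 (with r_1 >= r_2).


Divide by x^2 to reach normal form y'' + P_1(x) y' + P_2(x) y = 0 with P_1(x) = -2 and P_2(x) = 1/x - 12/x^2.
x = 0 is a singular point because the y-coefficient 1/x - 12/x^2 has a pole at x = 0.
It is a regular singular point because x P_1(x) = p(x) = -2x and x^2 P_2(x) = q(x) = x - 12 are polynomials, hence analytic at x = 0.
p(0) = 0,  q(0) = -12.
Indicial equation: r(r-1) + p(0) r + q(0) = 0, i.e. r^2 + (p(0) - 1) r + q(0) = 0, i.e. r^2 - 1 r - 12 = 0.
Discriminant: (-1)^2 - 4(-12) = 49, so r = (1 ± 7)/2.
Solving: r_1 = 4, r_2 = -3.

indicial: r^2 - 1 r - 12 = 0; roots r_1 = 4, r_2 = -3


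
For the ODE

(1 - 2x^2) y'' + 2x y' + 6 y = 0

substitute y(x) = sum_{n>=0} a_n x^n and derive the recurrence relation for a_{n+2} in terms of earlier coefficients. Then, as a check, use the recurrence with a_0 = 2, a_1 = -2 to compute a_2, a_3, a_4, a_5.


Substitute y = sum_n a_n x^n.
(1 - 2 x^2) y'' contributes (n+2)(n+1) a_{n+2} - 2 n(n-1) a_n at x^n.
2 x y'(x) contributes 2 n a_n at x^n.
6 y(x) contributes 6 a_n at x^n.
Matching x^n: (n+2)(n+1) a_{n+2} + (-2 n(n-1) + 2 n + 6) a_n = 0.
Thus a_{n+2} = (2 n(n-1) - 2 n - 6) / ((n+1)(n+2)) * a_n.

Check with a_0 = 2, a_1 = -2 (apply the recurrence for n = 0, 1, 2, 3): a_0 = 2, a_1 = -2, a_2 = -6, a_3 = 8/3, a_4 = 3, a_5 = 0.

a_(n+2) = (2 n(n-1) - 2 n - 6) / ((n+1)(n+2)) * a_n; check: a_0 = 2, a_1 = -2, a_2 = -6, a_3 = 8/3, a_4 = 3, a_5 = 0


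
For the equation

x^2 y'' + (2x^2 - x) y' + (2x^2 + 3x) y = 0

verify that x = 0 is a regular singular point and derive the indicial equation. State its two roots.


Divide by x^2 to reach normal form y'' + P_1(x) y' + P_2(x) y = 0 with P_1(x) = 2 - 1/x and P_2(x) = 2 + 3/x.
x = 0 is a singular point because the y'-coefficient 2 - 1/x has a pole at x = 0 and the y-coefficient 2 + 3/x has a pole at x = 0.
It is a regular singular point because x P_1(x) = p(x) = 2x - 1 and x^2 P_2(x) = q(x) = 2x^2 + 3x are polynomials, hence analytic at x = 0.
p(0) = -1,  q(0) = 0.
Indicial equation: r(r-1) + p(0) r + q(0) = 0, i.e. r^2 + (p(0) - 1) r + q(0) = 0, i.e. r^2 - 2 r = 0.
Discriminant: (-2)^2 - 4(0) = 4, so r = (2 ± 2)/2.
Solving: r_1 = 2, r_2 = 0.

indicial: r^2 - 2 r = 0; roots r_1 = 2, r_2 = 0


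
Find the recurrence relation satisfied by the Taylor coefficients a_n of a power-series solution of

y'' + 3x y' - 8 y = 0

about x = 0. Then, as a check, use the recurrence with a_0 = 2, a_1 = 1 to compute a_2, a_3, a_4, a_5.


Substitute y = sum_n a_n x^n.
y''(x) has coefficient (n+2)(n+1) a_{n+2} at x^n;
3 x y'(x) has coefficient 3 n a_n at x^n (shift);
-8 y(x) has coefficient -8 a_n at x^n.
Matching x^n: (n+2)(n+1) a_{n+2} + (3n - 8) a_n = 0.
Thus a_{n+2} = (-3n + 8) / ((n+1)(n+2)) * a_n.

Check with a_0 = 2, a_1 = 1 (apply the recurrence for n = 0, 1, 2, 3): a_0 = 2, a_1 = 1, a_2 = 8, a_3 = 5/6, a_4 = 4/3, a_5 = -1/24.

a_(n+2) = (-3n + 8) / ((n+1)(n+2)) * a_n; check: a_0 = 2, a_1 = 1, a_2 = 8, a_3 = 5/6, a_4 = 4/3, a_5 = -1/24


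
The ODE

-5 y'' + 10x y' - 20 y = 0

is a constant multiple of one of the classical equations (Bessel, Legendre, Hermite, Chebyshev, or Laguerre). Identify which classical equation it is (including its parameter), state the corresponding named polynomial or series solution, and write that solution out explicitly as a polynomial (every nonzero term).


All three coefficients share the factor -5; dividing through by -5 gives  y'' - 2x y' + 4 y = 0.
This matches the Hermite equation y'' - 2x y' + 2n y = 0 with 2n = 4, so n = 2; the polynomial solution is H_2(x).
With y = sum_k a_k x^k, matching x^k gives (k+2)(k+1) a_{k+2} = 2(k - n) a_k = 2(k - 2) a_k. The right side vanishes at k = 2, so the series with the parity of 2 terminates at degree 2.
Standard normalization: leading coefficient of H_n is 2^n, so a_2 = 2^2 = 4. Work downward with a_k = (k+1)(k+2) a_{k+2} / (2(k - n)):
  a_0 = (1)(2)(4) / (2(0 - 2)) = 8/(-4) = -2
Hence H_2(x) = 4 x^2 - 2.

H_2(x); series = 4 x^2 - 2


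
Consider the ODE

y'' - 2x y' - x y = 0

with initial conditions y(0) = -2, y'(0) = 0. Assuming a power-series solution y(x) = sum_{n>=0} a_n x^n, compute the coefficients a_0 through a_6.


Ansatz: y(x) = sum_{n>=0} a_n x^n, so y'(x) = sum_{n>=1} n a_n x^(n-1) and y''(x) = sum_{n>=2} n(n-1) a_n x^(n-2).
Substitute into P(x) y'' + Q(x) y' + R(x) y = 0 with P(x) = 1, Q(x) = -2x, R(x) = -x, and match powers of x.
Initial conditions: a_0 = -2, a_1 = 0.
Setting the coefficient of each power of x to zero and solving order by order (substituting the coefficients already found):
  x^0: 2 a_2 = 0  ->  a_2 = 0
  x^1: 6 a_3 - 2 a_1 - a_0 = 0  ->  6 a_3 = 2 a_1 + a_0 = -2  ->  a_3 = -1/3
  x^2: 12 a_4 - 4 a_2 - a_1 = 0  ->  12 a_4 = 4 a_2 + a_1 = 0  ->  a_4 = 0
  x^3: 20 a_5 - 6 a_3 - a_2 = 0  ->  20 a_5 = 6 a_3 + a_2 = -2  ->  a_5 = -1/10
  x^4: 30 a_6 - 8 a_4 - a_3 = 0  ->  30 a_6 = 8 a_4 + a_3 = -1/3  ->  a_6 = -1/90
Truncated series: y(x) = -2 - (1/3) x^3 - (1/10) x^5 - (1/90) x^6 + O(x^7).

a_0 = -2; a_1 = 0; a_2 = 0; a_3 = -1/3; a_4 = 0; a_5 = -1/10; a_6 = -1/90


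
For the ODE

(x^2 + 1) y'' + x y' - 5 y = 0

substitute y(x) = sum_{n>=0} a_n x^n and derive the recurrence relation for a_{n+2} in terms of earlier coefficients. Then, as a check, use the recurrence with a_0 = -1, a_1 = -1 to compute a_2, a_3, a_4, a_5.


Substitute y = sum_n a_n x^n.
(1 + 1 x^2) y'' contributes (n+2)(n+1) a_{n+2} + n(n-1) a_n at x^n.
x y'(x) contributes n a_n at x^n.
-5 y(x) contributes -5 a_n at x^n.
Matching x^n: (n+2)(n+1) a_{n+2} + (n(n-1) + n - 5) a_n = 0.
Thus a_{n+2} = (-n(n-1) - n + 5) / ((n+1)(n+2)) * a_n.

Check with a_0 = -1, a_1 = -1 (apply the recurrence for n = 0, 1, 2, 3): a_0 = -1, a_1 = -1, a_2 = -5/2, a_3 = -2/3, a_4 = -5/24, a_5 = 2/15.

a_(n+2) = (-n(n-1) - n + 5) / ((n+1)(n+2)) * a_n; check: a_0 = -1, a_1 = -1, a_2 = -5/2, a_3 = -2/3, a_4 = -5/24, a_5 = 2/15


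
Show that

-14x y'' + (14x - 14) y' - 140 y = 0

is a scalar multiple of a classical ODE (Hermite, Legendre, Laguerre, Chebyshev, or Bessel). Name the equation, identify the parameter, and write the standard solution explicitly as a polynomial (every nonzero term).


All three coefficients share the factor -14; dividing through by -14 gives  x y'' + (1 - x) y' + 10 y = 0.
This matches the Laguerre equation x y'' + (1 - x) y' + n y = 0 with n = 10; the polynomial solution is L_10(x).
With y = sum_k a_k x^k, matching x^k gives (k+1)k a_{k+1} + (k+1) a_{k+1} - k a_k + n a_k = 0, i.e. (k+1)^2 a_{k+1} = (k - n) a_k = (k - 10) a_k. The right side vanishes at k = 10, so the series terminates at degree 10.
Standard normalization L_n(0) = 1 gives a_0 = 1. Work upward with a_{k+1} = (k - 10) a_k / (k+1)^2:
  a_1 = (0 - 10)(1) / 1^2 = -10/1 = -10
  a_2 = (1 - 10)(-10) / 2^2 = 90/4 = 45/2
  a_3 = (2 - 10)(45/2) / 3^2 = -180/9 = -20
  a_4 = (3 - 10)(-20) / 4^2 = 140/16 = 35/4
  a_5 = (4 - 10)(35/4) / 5^2 = (-105/2)/25 = -21/10
  a_6 = (5 - 10)(-21/10) / 6^2 = (21/2)/36 = 7/24
  a_7 = (6 - 10)(7/24) / 7^2 = (-7/6)/49 = -1/42
  a_8 = (7 - 10)(-1/42) / 8^2 = (1/14)/64 = 1/896
  a_9 = (8 - 10)(1/896) / 9^2 = (-1/448)/81 = -1/36288
  a_10 = (9 - 10)(-1/36288) / 10^2 = (1/36288)/100 = 1/3628800
Hence L_10(x) = x^10/3628800 - x^9/36288 + x^8/896 - x^7/42 + 7 x^6/24 - 21 x^5/10 + 35 x^4/4 - 20 x^3 + 45 x^2/2 - 10 x + 1.

L_10(x); series = x^10/3628800 - x^9/36288 + x^8/896 - x^7/42 + 7 x^6/24 - 21 x^5/10 + 35 x^4/4 - 20 x^3 + 45 x^2/2 - 10 x + 1


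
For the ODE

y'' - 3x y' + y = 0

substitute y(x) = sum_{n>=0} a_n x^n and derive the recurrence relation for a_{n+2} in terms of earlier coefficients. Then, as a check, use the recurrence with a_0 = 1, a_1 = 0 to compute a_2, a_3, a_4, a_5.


Substitute y = sum_n a_n x^n.
y''(x) has coefficient (n+2)(n+1) a_{n+2} at x^n;
-3 x y'(x) has coefficient -3 n a_n at x^n (shift);
y(x) has coefficient 1 a_n at x^n.
Matching x^n: (n+2)(n+1) a_{n+2} + (-3n + 1) a_n = 0.
Thus a_{n+2} = (3n - 1) / ((n+1)(n+2)) * a_n.

Check with a_0 = 1, a_1 = 0 (apply the recurrence for n = 0, 1, 2, 3): a_0 = 1, a_1 = 0, a_2 = -1/2, a_3 = 0, a_4 = -5/24, a_5 = 0.

a_(n+2) = (3n - 1) / ((n+1)(n+2)) * a_n; check: a_0 = 1, a_1 = 0, a_2 = -1/2, a_3 = 0, a_4 = -5/24, a_5 = 0


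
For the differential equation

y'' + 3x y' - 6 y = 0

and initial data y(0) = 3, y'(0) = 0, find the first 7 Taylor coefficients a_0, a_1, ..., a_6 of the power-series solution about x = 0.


Ansatz: y(x) = sum_{n>=0} a_n x^n, so y'(x) = sum_{n>=1} n a_n x^(n-1) and y''(x) = sum_{n>=2} n(n-1) a_n x^(n-2).
Substitute into P(x) y'' + Q(x) y' + R(x) y = 0 with P(x) = 1, Q(x) = 3x, R(x) = -6, and match powers of x.
Initial conditions: a_0 = 3, a_1 = 0.
Setting the coefficient of each power of x to zero and solving order by order (substituting the coefficients already found):
  x^0: 2 a_2 - 6 a_0 = 0  ->  2 a_2 = 6 a_0 = 18  ->  a_2 = 9
  x^1: 6 a_3 - 3 a_1 = 0  ->  6 a_3 = 3 a_1 = 0  ->  a_3 = 0
  x^2: 12 a_4 = 0  ->  a_4 = 0
  x^3: 20 a_5 + 3 a_3 = 0  ->  20 a_5 = -3 a_3 = 0  ->  a_5 = 0
  x^4: 30 a_6 + 6 a_4 = 0  ->  30 a_6 = -6 a_4 = 0  ->  a_6 = 0
Truncated series: y(x) = 3 + 9 x^2 + O(x^7).

a_0 = 3; a_1 = 0; a_2 = 9; a_3 = 0; a_4 = 0; a_5 = 0; a_6 = 0


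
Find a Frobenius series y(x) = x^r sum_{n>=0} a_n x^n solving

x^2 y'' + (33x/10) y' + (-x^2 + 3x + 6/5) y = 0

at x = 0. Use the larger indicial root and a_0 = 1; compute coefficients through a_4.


Write in Frobenius form y'' + (p(x)/x) y' + (q(x)/x^2) y = 0:
  p(x) = 33/10,  q(x) = -x^2 + 3x + 6/5.
Indicial equation: r(r-1) + (33/10) r + (6/5) = 0 -> roots r_1 = -4/5, r_2 = -3/2.
Take r = r_1 = -4/5. Let y(x) = x^r sum_{n>=0} a_n x^n with a_0 = 1.
Substitute y = x^r sum a_n x^n and match x^{r+n}. The recurrence is
  D(n) a_n + 3 a_{n-1} - 1 a_{n-2} = 0,  where D(n) = (r+n)(r+n-1) + (33/10)(r+n) + (6/5).
  a_n = [-3 a_{n-1} + 1 a_{n-2}] / D(n).
Since the indicial polynomial factors as (r - r_1)(r - r_2), D(n) = (r_1 + n - r_1)(r_1 + n - r_2) = n(n + 7/10).
Evaluating step by step (a_0 = 1):
  n = 1: D(1) = 1(1 + 7/10) = 17/10; numerator = -3(1) = -3; a_1 = (-3)/(17/10) = -30/17
  n = 2: D(2) = 2(2 + 7/10) = 27/5; numerator = -3(-30/17) + 1(1) = 107/17; a_2 = (107/17)/(27/5) = 535/459
  n = 3: D(3) = 3(3 + 7/10) = 111/10; numerator = -3(535/459) + 1(-30/17) = -805/153; a_3 = (-805/153)/(111/10) = -8050/16983
  n = 4: D(4) = 4(4 + 7/10) = 94/5; numerator = -3(-8050/16983) + 1(535/459) = 2585/999; a_4 = (2585/999)/(94/5) = 275/1998

r = -4/5; a_0 = 1; a_1 = -30/17; a_2 = 535/459; a_3 = -8050/16983; a_4 = 275/1998


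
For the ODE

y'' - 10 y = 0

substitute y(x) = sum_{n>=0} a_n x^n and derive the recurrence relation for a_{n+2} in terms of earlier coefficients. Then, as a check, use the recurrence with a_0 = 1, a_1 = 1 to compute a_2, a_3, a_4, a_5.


Substitute y = sum_n a_n x^n into y'' + (const) y = 0.
y''(x) = sum_{n>=0} (n+2)(n+1) a_{n+2} x^n.
The ODE becomes sum_n [(n+2)(n+1) a_{n+2} - 10 a_n] x^n = 0.
Setting each coefficient to zero gives the recurrence:
  (n+2)(n+1) a_{n+2} - 10 a_n = 0,
  a_{n+2} = 10 / ((n+1)(n+2)) a_n.

Check with a_0 = 1, a_1 = 1 (apply the recurrence for n = 0, 1, 2, 3): a_0 = 1, a_1 = 1, a_2 = 5, a_3 = 5/3, a_4 = 25/6, a_5 = 5/6.

a_{n+2} = 10/((n+1)(n+2)) * a_n; check: a_0 = 1, a_1 = 1, a_2 = 5, a_3 = 5/3, a_4 = 25/6, a_5 = 5/6


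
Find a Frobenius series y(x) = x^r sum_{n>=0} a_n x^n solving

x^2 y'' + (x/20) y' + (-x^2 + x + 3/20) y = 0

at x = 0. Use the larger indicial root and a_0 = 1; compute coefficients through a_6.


Write in Frobenius form y'' + (p(x)/x) y' + (q(x)/x^2) y = 0:
  p(x) = 1/20,  q(x) = -x^2 + x + 3/20.
Indicial equation: r(r-1) + (1/20) r + (3/20) = 0 -> roots r_1 = 3/4, r_2 = 1/5.
Take r = r_1 = 3/4. Let y(x) = x^r sum_{n>=0} a_n x^n with a_0 = 1.
Substitute y = x^r sum a_n x^n and match x^{r+n}. The recurrence is
  D(n) a_n + 1 a_{n-1} - 1 a_{n-2} = 0,  where D(n) = (r+n)(r+n-1) + (1/20)(r+n) + (3/20).
  a_n = [-1 a_{n-1} + 1 a_{n-2}] / D(n).
Since the indicial polynomial factors as (r - r_1)(r - r_2), D(n) = (r_1 + n - r_1)(r_1 + n - r_2) = n(n + 11/20).
Evaluating step by step (a_0 = 1):
  n = 1: D(1) = 1(1 + 11/20) = 31/20; numerator = -1(1) = -1; a_1 = (-1)/(31/20) = -20/31
  n = 2: D(2) = 2(2 + 11/20) = 51/10; numerator = -1(-20/31) + 1(1) = 51/31; a_2 = (51/31)/(51/10) = 10/31
  n = 3: D(3) = 3(3 + 11/20) = 213/20; numerator = -1(10/31) + 1(-20/31) = -30/31; a_3 = (-30/31)/(213/20) = -200/2201
  n = 4: D(4) = 4(4 + 11/20) = 91/5; numerator = -1(-200/2201) + 1(10/31) = 910/2201; a_4 = (910/2201)/(91/5) = 50/2201
  n = 5: D(5) = 5(5 + 11/20) = 111/4; numerator = -1(50/2201) + 1(-200/2201) = -250/2201; a_5 = (-250/2201)/(111/4) = -1000/244311
  n = 6: D(6) = 6(6 + 11/20) = 393/10; numerator = -1(-1000/244311) + 1(50/2201) = 6550/244311; a_6 = (6550/244311)/(393/10) = 500/732933

r = 3/4; a_0 = 1; a_1 = -20/31; a_2 = 10/31; a_3 = -200/2201; a_4 = 50/2201; a_5 = -1000/244311; a_6 = 500/732933


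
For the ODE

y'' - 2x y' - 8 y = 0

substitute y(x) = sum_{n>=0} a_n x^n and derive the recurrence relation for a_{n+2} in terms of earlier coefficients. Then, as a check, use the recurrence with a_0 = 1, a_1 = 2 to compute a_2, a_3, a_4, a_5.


Substitute y = sum_n a_n x^n.
y''(x) has coefficient (n+2)(n+1) a_{n+2} at x^n;
-2 x y'(x) has coefficient -2 n a_n at x^n (shift);
-8 y(x) has coefficient -8 a_n at x^n.
Matching x^n: (n+2)(n+1) a_{n+2} + (-2n - 8) a_n = 0.
Thus a_{n+2} = (2n + 8) / ((n+1)(n+2)) * a_n.

Check with a_0 = 1, a_1 = 2 (apply the recurrence for n = 0, 1, 2, 3): a_0 = 1, a_1 = 2, a_2 = 4, a_3 = 10/3, a_4 = 4, a_5 = 7/3.

a_(n+2) = (2n + 8) / ((n+1)(n+2)) * a_n; check: a_0 = 1, a_1 = 2, a_2 = 4, a_3 = 10/3, a_4 = 4, a_5 = 7/3


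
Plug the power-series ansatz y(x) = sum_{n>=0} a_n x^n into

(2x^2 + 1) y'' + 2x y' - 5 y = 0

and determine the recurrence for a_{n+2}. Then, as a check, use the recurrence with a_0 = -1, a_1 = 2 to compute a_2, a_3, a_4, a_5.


Substitute y = sum_n a_n x^n.
(1 + 2 x^2) y'' contributes (n+2)(n+1) a_{n+2} + 2 n(n-1) a_n at x^n.
2 x y'(x) contributes 2 n a_n at x^n.
-5 y(x) contributes -5 a_n at x^n.
Matching x^n: (n+2)(n+1) a_{n+2} + (2 n(n-1) + 2 n - 5) a_n = 0.
Thus a_{n+2} = (-2 n(n-1) - 2 n + 5) / ((n+1)(n+2)) * a_n.

Check with a_0 = -1, a_1 = 2 (apply the recurrence for n = 0, 1, 2, 3): a_0 = -1, a_1 = 2, a_2 = -5/2, a_3 = 1, a_4 = 5/8, a_5 = -13/20.

a_(n+2) = (-2 n(n-1) - 2 n + 5) / ((n+1)(n+2)) * a_n; check: a_0 = -1, a_1 = 2, a_2 = -5/2, a_3 = 1, a_4 = 5/8, a_5 = -13/20


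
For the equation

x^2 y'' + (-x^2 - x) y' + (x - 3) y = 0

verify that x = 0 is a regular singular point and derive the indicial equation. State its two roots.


Divide by x^2 to reach normal form y'' + P_1(x) y' + P_2(x) y = 0 with P_1(x) = -1 - 1/x and P_2(x) = 1/x - 3/x^2.
x = 0 is a singular point because the y'-coefficient -1 - 1/x has a pole at x = 0 and the y-coefficient 1/x - 3/x^2 has a pole at x = 0.
It is a regular singular point because x P_1(x) = p(x) = -x - 1 and x^2 P_2(x) = q(x) = x - 3 are polynomials, hence analytic at x = 0.
p(0) = -1,  q(0) = -3.
Indicial equation: r(r-1) + p(0) r + q(0) = 0, i.e. r^2 + (p(0) - 1) r + q(0) = 0, i.e. r^2 - 2 r - 3 = 0.
Discriminant: (-2)^2 - 4(-3) = 16, so r = (2 ± 4)/2.
Solving: r_1 = 3, r_2 = -1.

indicial: r^2 - 2 r - 3 = 0; roots r_1 = 3, r_2 = -1


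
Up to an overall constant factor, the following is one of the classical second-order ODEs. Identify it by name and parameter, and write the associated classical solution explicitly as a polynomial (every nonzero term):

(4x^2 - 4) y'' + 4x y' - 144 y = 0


All three coefficients share the factor -4; dividing through by -4 gives  (1 - x^2) y'' - x y' + 36 y = 0.
This matches the Chebyshev equation (1 - x^2) y'' - x y' + n^2 y = 0 (note the -x y' term, not -2x y') with n^2 = 36, so n = 6; the polynomial solution is T_6(x).
With y = sum_k a_k x^k, matching x^k gives (k+2)(k+1) a_{k+2} = (k^2 - n^2) a_k = (k - 6)(k + 6) a_k. The right side vanishes at k = 6, so the series with the parity of 6 terminates at degree 6.
Standard normalization: leading coefficient of T_n is 2^(n-1), so a_6 = 2^5 = 32. Work downward with a_k = (k+1)(k+2) a_{k+2} / ((k - 6)(k + 6)):
  a_4 = (5)(6)(32) / ((4 - 6)(4 + 6)) = 960/(-20) = -48
  a_2 = (3)(4)(-48) / ((2 - 6)(2 + 6)) = -576/(-32) = 18
  a_0 = (1)(2)(18) / ((0 - 6)(0 + 6)) = 36/(-36) = -1
Hence T_6(x) = 32 x^6 - 48 x^4 + 18 x^2 - 1.

T_6(x); series = 32 x^6 - 48 x^4 + 18 x^2 - 1


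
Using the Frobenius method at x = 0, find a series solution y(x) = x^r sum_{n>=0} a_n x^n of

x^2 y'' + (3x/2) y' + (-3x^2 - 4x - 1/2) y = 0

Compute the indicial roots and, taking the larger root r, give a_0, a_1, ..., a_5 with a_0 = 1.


Write in Frobenius form y'' + (p(x)/x) y' + (q(x)/x^2) y = 0:
  p(x) = 3/2,  q(x) = -3x^2 - 4x - 1/2.
Indicial equation: r(r-1) + (3/2) r + (-1/2) = 0 -> roots r_1 = 1/2, r_2 = -1.
Take r = r_1 = 1/2. Let y(x) = x^r sum_{n>=0} a_n x^n with a_0 = 1.
Substitute y = x^r sum a_n x^n and match x^{r+n}. The recurrence is
  D(n) a_n - 4 a_{n-1} - 3 a_{n-2} = 0,  where D(n) = (r+n)(r+n-1) + (3/2)(r+n) + (-1/2).
  a_n = [4 a_{n-1} + 3 a_{n-2}] / D(n).
Since the indicial polynomial factors as (r - r_1)(r - r_2), D(n) = (r_1 + n - r_1)(r_1 + n - r_2) = n(n + 3/2).
Evaluating step by step (a_0 = 1):
  n = 1: D(1) = 1(1 + 3/2) = 5/2; numerator = 4(1) = 4; a_1 = (4)/(5/2) = 8/5
  n = 2: D(2) = 2(2 + 3/2) = 7; numerator = 4(8/5) + 3(1) = 47/5; a_2 = (47/5)/(7) = 47/35
  n = 3: D(3) = 3(3 + 3/2) = 27/2; numerator = 4(47/35) + 3(8/5) = 356/35; a_3 = (356/35)/(27/2) = 712/945
  n = 4: D(4) = 4(4 + 3/2) = 22; numerator = 4(712/945) + 3(47/35) = 1331/189; a_4 = (1331/189)/(22) = 121/378
  n = 5: D(5) = 5(5 + 3/2) = 65/2; numerator = 4(121/378) + 3(712/945) = 478/135; a_5 = (478/135)/(65/2) = 956/8775

r = 1/2; a_0 = 1; a_1 = 8/5; a_2 = 47/35; a_3 = 712/945; a_4 = 121/378; a_5 = 956/8775


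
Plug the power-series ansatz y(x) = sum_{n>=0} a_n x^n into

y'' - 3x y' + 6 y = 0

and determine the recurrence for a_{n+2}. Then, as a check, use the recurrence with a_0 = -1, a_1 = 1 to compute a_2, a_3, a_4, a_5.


Substitute y = sum_n a_n x^n.
y''(x) has coefficient (n+2)(n+1) a_{n+2} at x^n;
-3 x y'(x) has coefficient -3 n a_n at x^n (shift);
6 y(x) has coefficient 6 a_n at x^n.
Matching x^n: (n+2)(n+1) a_{n+2} + (-3n + 6) a_n = 0.
Thus a_{n+2} = (3n - 6) / ((n+1)(n+2)) * a_n.

Check with a_0 = -1, a_1 = 1 (apply the recurrence for n = 0, 1, 2, 3): a_0 = -1, a_1 = 1, a_2 = 3, a_3 = -1/2, a_4 = 0, a_5 = -3/40.

a_(n+2) = (3n - 6) / ((n+1)(n+2)) * a_n; check: a_0 = -1, a_1 = 1, a_2 = 3, a_3 = -1/2, a_4 = 0, a_5 = -3/40


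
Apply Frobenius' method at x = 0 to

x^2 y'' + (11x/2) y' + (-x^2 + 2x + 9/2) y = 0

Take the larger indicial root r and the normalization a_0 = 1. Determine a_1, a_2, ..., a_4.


Write in Frobenius form y'' + (p(x)/x) y' + (q(x)/x^2) y = 0:
  p(x) = 11/2,  q(x) = -x^2 + 2x + 9/2.
Indicial equation: r(r-1) + (11/2) r + (9/2) = 0 -> roots r_1 = -3/2, r_2 = -3.
Take r = r_1 = -3/2. Let y(x) = x^r sum_{n>=0} a_n x^n with a_0 = 1.
Substitute y = x^r sum a_n x^n and match x^{r+n}. The recurrence is
  D(n) a_n + 2 a_{n-1} - 1 a_{n-2} = 0,  where D(n) = (r+n)(r+n-1) + (11/2)(r+n) + (9/2).
  a_n = [-2 a_{n-1} + 1 a_{n-2}] / D(n).
Since the indicial polynomial factors as (r - r_1)(r - r_2), D(n) = (r_1 + n - r_1)(r_1 + n - r_2) = n(n + 3/2).
Evaluating step by step (a_0 = 1):
  n = 1: D(1) = 1(1 + 3/2) = 5/2; numerator = -2(1) = -2; a_1 = (-2)/(5/2) = -4/5
  n = 2: D(2) = 2(2 + 3/2) = 7; numerator = -2(-4/5) + 1(1) = 13/5; a_2 = (13/5)/(7) = 13/35
  n = 3: D(3) = 3(3 + 3/2) = 27/2; numerator = -2(13/35) + 1(-4/5) = -54/35; a_3 = (-54/35)/(27/2) = -4/35
  n = 4: D(4) = 4(4 + 3/2) = 22; numerator = -2(-4/35) + 1(13/35) = 3/5; a_4 = (3/5)/(22) = 3/110

r = -3/2; a_0 = 1; a_1 = -4/5; a_2 = 13/35; a_3 = -4/35; a_4 = 3/110


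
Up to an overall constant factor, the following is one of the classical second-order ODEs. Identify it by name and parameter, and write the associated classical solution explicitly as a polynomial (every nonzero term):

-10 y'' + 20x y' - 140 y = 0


All three coefficients share the factor -10; dividing through by -10 gives  y'' - 2x y' + 14 y = 0.
This matches the Hermite equation y'' - 2x y' + 2n y = 0 with 2n = 14, so n = 7; the polynomial solution is H_7(x).
With y = sum_k a_k x^k, matching x^k gives (k+2)(k+1) a_{k+2} = 2(k - n) a_k = 2(k - 7) a_k. The right side vanishes at k = 7, so the series with the parity of 7 terminates at degree 7.
Standard normalization: leading coefficient of H_n is 2^n, so a_7 = 2^7 = 128. Work downward with a_k = (k+1)(k+2) a_{k+2} / (2(k - n)):
  a_5 = (6)(7)(128) / (2(5 - 7)) = 5376/(-4) = -1344
  a_3 = (4)(5)(-1344) / (2(3 - 7)) = -26880/(-8) = 3360
  a_1 = (2)(3)(3360) / (2(1 - 7)) = 20160/(-12) = -1680
Hence H_7(x) = 128 x^7 - 1344 x^5 + 3360 x^3 - 1680 x.

H_7(x); series = 128 x^7 - 1344 x^5 + 3360 x^3 - 1680 x


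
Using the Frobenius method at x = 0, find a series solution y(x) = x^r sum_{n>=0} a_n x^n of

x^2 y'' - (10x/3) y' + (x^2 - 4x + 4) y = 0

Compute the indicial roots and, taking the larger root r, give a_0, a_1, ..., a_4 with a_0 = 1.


Write in Frobenius form y'' + (p(x)/x) y' + (q(x)/x^2) y = 0:
  p(x) = -10/3,  q(x) = x^2 - 4x + 4.
Indicial equation: r(r-1) + (-10/3) r + (4) = 0 -> roots r_1 = 3, r_2 = 4/3.
Take r = r_1 = 3. Let y(x) = x^r sum_{n>=0} a_n x^n with a_0 = 1.
Substitute y = x^r sum a_n x^n and match x^{r+n}. The recurrence is
  D(n) a_n - 4 a_{n-1} + 1 a_{n-2} = 0,  where D(n) = (r+n)(r+n-1) + (-10/3)(r+n) + (4).
  a_n = [4 a_{n-1} - 1 a_{n-2}] / D(n).
Since the indicial polynomial factors as (r - r_1)(r - r_2), D(n) = (r_1 + n - r_1)(r_1 + n - r_2) = n(n + 5/3).
Evaluating step by step (a_0 = 1):
  n = 1: D(1) = 1(1 + 5/3) = 8/3; numerator = 4(1) = 4; a_1 = (4)/(8/3) = 3/2
  n = 2: D(2) = 2(2 + 5/3) = 22/3; numerator = 4(3/2) - 1(1) = 5; a_2 = (5)/(22/3) = 15/22
  n = 3: D(3) = 3(3 + 5/3) = 14; numerator = 4(15/22) - 1(3/2) = 27/22; a_3 = (27/22)/(14) = 27/308
  n = 4: D(4) = 4(4 + 5/3) = 68/3; numerator = 4(27/308) - 1(15/22) = -51/154; a_4 = (-51/154)/(68/3) = -9/616

r = 3; a_0 = 1; a_1 = 3/2; a_2 = 15/22; a_3 = 27/308; a_4 = -9/616


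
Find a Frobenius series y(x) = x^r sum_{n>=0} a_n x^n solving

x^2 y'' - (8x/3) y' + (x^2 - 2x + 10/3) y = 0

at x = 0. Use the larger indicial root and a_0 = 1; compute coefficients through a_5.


Write in Frobenius form y'' + (p(x)/x) y' + (q(x)/x^2) y = 0:
  p(x) = -8/3,  q(x) = x^2 - 2x + 10/3.
Indicial equation: r(r-1) + (-8/3) r + (10/3) = 0 -> roots r_1 = 2, r_2 = 5/3.
Take r = r_1 = 2. Let y(x) = x^r sum_{n>=0} a_n x^n with a_0 = 1.
Substitute y = x^r sum a_n x^n and match x^{r+n}. The recurrence is
  D(n) a_n - 2 a_{n-1} + 1 a_{n-2} = 0,  where D(n) = (r+n)(r+n-1) + (-8/3)(r+n) + (10/3).
  a_n = [2 a_{n-1} - 1 a_{n-2}] / D(n).
Since the indicial polynomial factors as (r - r_1)(r - r_2), D(n) = (r_1 + n - r_1)(r_1 + n - r_2) = n(n + 1/3).
Evaluating step by step (a_0 = 1):
  n = 1: D(1) = 1(1 + 1/3) = 4/3; numerator = 2(1) = 2; a_1 = (2)/(4/3) = 3/2
  n = 2: D(2) = 2(2 + 1/3) = 14/3; numerator = 2(3/2) - 1(1) = 2; a_2 = (2)/(14/3) = 3/7
  n = 3: D(3) = 3(3 + 1/3) = 10; numerator = 2(3/7) - 1(3/2) = -9/14; a_3 = (-9/14)/(10) = -9/140
  n = 4: D(4) = 4(4 + 1/3) = 52/3; numerator = 2(-9/140) - 1(3/7) = -39/70; a_4 = (-39/70)/(52/3) = -9/280
  n = 5: D(5) = 5(5 + 1/3) = 80/3; numerator = 2(-9/280) - 1(-9/140) = 0; a_5 = (0)/(80/3) = 0

r = 2; a_0 = 1; a_1 = 3/2; a_2 = 3/7; a_3 = -9/140; a_4 = -9/280; a_5 = 0
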